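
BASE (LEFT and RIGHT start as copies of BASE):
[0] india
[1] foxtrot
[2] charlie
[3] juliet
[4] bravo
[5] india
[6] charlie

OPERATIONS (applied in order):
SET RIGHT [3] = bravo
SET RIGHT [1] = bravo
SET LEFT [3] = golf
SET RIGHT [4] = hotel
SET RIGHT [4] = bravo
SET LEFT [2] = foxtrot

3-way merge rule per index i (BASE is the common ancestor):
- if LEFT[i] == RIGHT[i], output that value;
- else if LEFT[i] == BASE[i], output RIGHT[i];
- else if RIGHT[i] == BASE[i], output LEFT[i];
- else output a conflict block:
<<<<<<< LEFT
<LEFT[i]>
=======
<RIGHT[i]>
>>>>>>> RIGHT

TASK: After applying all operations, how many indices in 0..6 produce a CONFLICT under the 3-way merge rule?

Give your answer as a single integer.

Answer: 1

Derivation:
Final LEFT:  [india, foxtrot, foxtrot, golf, bravo, india, charlie]
Final RIGHT: [india, bravo, charlie, bravo, bravo, india, charlie]
i=0: L=india R=india -> agree -> india
i=1: L=foxtrot=BASE, R=bravo -> take RIGHT -> bravo
i=2: L=foxtrot, R=charlie=BASE -> take LEFT -> foxtrot
i=3: BASE=juliet L=golf R=bravo all differ -> CONFLICT
i=4: L=bravo R=bravo -> agree -> bravo
i=5: L=india R=india -> agree -> india
i=6: L=charlie R=charlie -> agree -> charlie
Conflict count: 1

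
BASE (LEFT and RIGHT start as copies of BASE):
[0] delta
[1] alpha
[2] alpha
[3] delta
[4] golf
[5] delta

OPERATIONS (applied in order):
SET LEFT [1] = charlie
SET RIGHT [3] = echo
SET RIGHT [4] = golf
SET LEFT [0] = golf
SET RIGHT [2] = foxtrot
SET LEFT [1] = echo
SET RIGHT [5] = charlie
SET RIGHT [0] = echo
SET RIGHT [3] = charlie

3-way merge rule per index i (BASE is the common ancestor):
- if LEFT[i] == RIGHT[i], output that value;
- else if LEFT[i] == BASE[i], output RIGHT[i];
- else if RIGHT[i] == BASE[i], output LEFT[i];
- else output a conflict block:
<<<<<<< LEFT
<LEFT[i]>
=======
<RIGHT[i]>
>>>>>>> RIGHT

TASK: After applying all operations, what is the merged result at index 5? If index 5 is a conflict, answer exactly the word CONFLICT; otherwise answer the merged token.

Answer: charlie

Derivation:
Final LEFT:  [golf, echo, alpha, delta, golf, delta]
Final RIGHT: [echo, alpha, foxtrot, charlie, golf, charlie]
i=0: BASE=delta L=golf R=echo all differ -> CONFLICT
i=1: L=echo, R=alpha=BASE -> take LEFT -> echo
i=2: L=alpha=BASE, R=foxtrot -> take RIGHT -> foxtrot
i=3: L=delta=BASE, R=charlie -> take RIGHT -> charlie
i=4: L=golf R=golf -> agree -> golf
i=5: L=delta=BASE, R=charlie -> take RIGHT -> charlie
Index 5 -> charlie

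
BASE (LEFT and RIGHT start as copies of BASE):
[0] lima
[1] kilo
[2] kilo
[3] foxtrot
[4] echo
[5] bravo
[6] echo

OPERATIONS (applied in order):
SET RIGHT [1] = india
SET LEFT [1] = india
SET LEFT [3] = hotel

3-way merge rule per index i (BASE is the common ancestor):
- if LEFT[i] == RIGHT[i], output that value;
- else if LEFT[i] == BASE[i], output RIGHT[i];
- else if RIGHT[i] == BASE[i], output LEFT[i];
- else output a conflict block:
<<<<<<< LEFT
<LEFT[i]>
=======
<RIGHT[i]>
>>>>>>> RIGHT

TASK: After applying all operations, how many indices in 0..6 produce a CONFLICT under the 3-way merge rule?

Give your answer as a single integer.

Answer: 0

Derivation:
Final LEFT:  [lima, india, kilo, hotel, echo, bravo, echo]
Final RIGHT: [lima, india, kilo, foxtrot, echo, bravo, echo]
i=0: L=lima R=lima -> agree -> lima
i=1: L=india R=india -> agree -> india
i=2: L=kilo R=kilo -> agree -> kilo
i=3: L=hotel, R=foxtrot=BASE -> take LEFT -> hotel
i=4: L=echo R=echo -> agree -> echo
i=5: L=bravo R=bravo -> agree -> bravo
i=6: L=echo R=echo -> agree -> echo
Conflict count: 0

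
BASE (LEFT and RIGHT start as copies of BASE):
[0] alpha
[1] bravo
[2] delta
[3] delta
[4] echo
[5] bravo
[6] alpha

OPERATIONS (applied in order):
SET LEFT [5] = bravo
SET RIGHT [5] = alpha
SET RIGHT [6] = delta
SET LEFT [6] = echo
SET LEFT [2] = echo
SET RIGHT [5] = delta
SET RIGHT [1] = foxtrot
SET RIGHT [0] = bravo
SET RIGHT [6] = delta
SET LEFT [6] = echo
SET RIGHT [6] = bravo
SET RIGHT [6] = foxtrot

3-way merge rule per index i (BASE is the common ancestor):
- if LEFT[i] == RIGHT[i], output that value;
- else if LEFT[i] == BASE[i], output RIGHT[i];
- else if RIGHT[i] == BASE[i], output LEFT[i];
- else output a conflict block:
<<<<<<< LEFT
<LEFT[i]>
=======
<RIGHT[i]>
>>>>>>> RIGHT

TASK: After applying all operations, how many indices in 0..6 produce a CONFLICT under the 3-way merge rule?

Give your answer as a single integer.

Final LEFT:  [alpha, bravo, echo, delta, echo, bravo, echo]
Final RIGHT: [bravo, foxtrot, delta, delta, echo, delta, foxtrot]
i=0: L=alpha=BASE, R=bravo -> take RIGHT -> bravo
i=1: L=bravo=BASE, R=foxtrot -> take RIGHT -> foxtrot
i=2: L=echo, R=delta=BASE -> take LEFT -> echo
i=3: L=delta R=delta -> agree -> delta
i=4: L=echo R=echo -> agree -> echo
i=5: L=bravo=BASE, R=delta -> take RIGHT -> delta
i=6: BASE=alpha L=echo R=foxtrot all differ -> CONFLICT
Conflict count: 1

Answer: 1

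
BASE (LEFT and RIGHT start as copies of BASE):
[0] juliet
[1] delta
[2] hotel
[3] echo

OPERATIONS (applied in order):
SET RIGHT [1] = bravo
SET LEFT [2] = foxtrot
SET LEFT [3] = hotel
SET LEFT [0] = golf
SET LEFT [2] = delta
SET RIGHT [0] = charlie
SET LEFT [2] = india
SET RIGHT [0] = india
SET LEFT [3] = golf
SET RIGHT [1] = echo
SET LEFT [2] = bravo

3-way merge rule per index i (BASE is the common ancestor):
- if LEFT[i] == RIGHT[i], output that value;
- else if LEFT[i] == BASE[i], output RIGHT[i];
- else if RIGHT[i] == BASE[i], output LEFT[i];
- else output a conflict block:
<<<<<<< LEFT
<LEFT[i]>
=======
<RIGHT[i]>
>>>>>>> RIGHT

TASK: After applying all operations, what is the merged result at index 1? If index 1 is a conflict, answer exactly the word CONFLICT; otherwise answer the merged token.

Answer: echo

Derivation:
Final LEFT:  [golf, delta, bravo, golf]
Final RIGHT: [india, echo, hotel, echo]
i=0: BASE=juliet L=golf R=india all differ -> CONFLICT
i=1: L=delta=BASE, R=echo -> take RIGHT -> echo
i=2: L=bravo, R=hotel=BASE -> take LEFT -> bravo
i=3: L=golf, R=echo=BASE -> take LEFT -> golf
Index 1 -> echo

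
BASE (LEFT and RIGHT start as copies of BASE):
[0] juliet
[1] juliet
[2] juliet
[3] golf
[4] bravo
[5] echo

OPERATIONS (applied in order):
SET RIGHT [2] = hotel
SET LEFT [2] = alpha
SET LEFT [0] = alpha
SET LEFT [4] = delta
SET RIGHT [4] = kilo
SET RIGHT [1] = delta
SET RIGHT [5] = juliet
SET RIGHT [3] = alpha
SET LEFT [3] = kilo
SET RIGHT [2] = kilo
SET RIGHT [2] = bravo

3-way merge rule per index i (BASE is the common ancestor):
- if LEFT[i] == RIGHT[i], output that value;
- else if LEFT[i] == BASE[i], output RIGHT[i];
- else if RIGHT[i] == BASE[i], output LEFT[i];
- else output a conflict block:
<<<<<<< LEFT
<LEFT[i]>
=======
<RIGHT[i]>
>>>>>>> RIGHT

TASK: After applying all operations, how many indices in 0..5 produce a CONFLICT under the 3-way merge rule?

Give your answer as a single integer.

Answer: 3

Derivation:
Final LEFT:  [alpha, juliet, alpha, kilo, delta, echo]
Final RIGHT: [juliet, delta, bravo, alpha, kilo, juliet]
i=0: L=alpha, R=juliet=BASE -> take LEFT -> alpha
i=1: L=juliet=BASE, R=delta -> take RIGHT -> delta
i=2: BASE=juliet L=alpha R=bravo all differ -> CONFLICT
i=3: BASE=golf L=kilo R=alpha all differ -> CONFLICT
i=4: BASE=bravo L=delta R=kilo all differ -> CONFLICT
i=5: L=echo=BASE, R=juliet -> take RIGHT -> juliet
Conflict count: 3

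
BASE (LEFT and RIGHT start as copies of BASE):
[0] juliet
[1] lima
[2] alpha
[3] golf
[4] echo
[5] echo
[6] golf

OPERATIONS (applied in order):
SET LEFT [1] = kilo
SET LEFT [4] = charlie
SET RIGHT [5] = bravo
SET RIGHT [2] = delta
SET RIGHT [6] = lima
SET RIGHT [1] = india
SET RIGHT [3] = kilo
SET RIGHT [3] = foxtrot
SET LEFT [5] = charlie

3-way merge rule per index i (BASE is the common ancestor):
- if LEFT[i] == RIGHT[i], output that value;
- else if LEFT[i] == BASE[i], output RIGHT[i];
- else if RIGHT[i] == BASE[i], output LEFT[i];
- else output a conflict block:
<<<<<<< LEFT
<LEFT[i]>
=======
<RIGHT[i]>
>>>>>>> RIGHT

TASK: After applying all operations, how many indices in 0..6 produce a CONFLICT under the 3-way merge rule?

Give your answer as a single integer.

Answer: 2

Derivation:
Final LEFT:  [juliet, kilo, alpha, golf, charlie, charlie, golf]
Final RIGHT: [juliet, india, delta, foxtrot, echo, bravo, lima]
i=0: L=juliet R=juliet -> agree -> juliet
i=1: BASE=lima L=kilo R=india all differ -> CONFLICT
i=2: L=alpha=BASE, R=delta -> take RIGHT -> delta
i=3: L=golf=BASE, R=foxtrot -> take RIGHT -> foxtrot
i=4: L=charlie, R=echo=BASE -> take LEFT -> charlie
i=5: BASE=echo L=charlie R=bravo all differ -> CONFLICT
i=6: L=golf=BASE, R=lima -> take RIGHT -> lima
Conflict count: 2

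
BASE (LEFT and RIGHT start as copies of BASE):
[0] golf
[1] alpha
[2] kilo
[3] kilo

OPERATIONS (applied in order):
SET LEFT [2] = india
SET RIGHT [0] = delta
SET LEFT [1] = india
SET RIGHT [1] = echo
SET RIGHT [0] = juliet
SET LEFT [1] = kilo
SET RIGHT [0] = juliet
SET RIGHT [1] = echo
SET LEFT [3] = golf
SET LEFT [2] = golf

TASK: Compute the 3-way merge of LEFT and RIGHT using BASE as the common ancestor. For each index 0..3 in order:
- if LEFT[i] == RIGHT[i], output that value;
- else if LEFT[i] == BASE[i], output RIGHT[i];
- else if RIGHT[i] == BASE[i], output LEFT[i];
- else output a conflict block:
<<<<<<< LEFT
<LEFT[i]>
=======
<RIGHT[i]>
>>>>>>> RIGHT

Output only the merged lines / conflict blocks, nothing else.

Final LEFT:  [golf, kilo, golf, golf]
Final RIGHT: [juliet, echo, kilo, kilo]
i=0: L=golf=BASE, R=juliet -> take RIGHT -> juliet
i=1: BASE=alpha L=kilo R=echo all differ -> CONFLICT
i=2: L=golf, R=kilo=BASE -> take LEFT -> golf
i=3: L=golf, R=kilo=BASE -> take LEFT -> golf

Answer: juliet
<<<<<<< LEFT
kilo
=======
echo
>>>>>>> RIGHT
golf
golf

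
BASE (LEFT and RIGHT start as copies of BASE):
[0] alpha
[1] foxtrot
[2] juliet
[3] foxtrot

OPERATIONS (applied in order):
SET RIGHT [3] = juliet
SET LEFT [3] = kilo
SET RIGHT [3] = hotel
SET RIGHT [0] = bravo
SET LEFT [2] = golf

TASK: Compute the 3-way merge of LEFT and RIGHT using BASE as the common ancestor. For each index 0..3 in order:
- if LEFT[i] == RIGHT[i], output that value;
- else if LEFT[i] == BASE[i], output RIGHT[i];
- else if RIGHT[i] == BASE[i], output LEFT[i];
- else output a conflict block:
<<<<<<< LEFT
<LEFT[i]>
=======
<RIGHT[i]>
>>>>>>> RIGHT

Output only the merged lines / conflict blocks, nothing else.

Final LEFT:  [alpha, foxtrot, golf, kilo]
Final RIGHT: [bravo, foxtrot, juliet, hotel]
i=0: L=alpha=BASE, R=bravo -> take RIGHT -> bravo
i=1: L=foxtrot R=foxtrot -> agree -> foxtrot
i=2: L=golf, R=juliet=BASE -> take LEFT -> golf
i=3: BASE=foxtrot L=kilo R=hotel all differ -> CONFLICT

Answer: bravo
foxtrot
golf
<<<<<<< LEFT
kilo
=======
hotel
>>>>>>> RIGHT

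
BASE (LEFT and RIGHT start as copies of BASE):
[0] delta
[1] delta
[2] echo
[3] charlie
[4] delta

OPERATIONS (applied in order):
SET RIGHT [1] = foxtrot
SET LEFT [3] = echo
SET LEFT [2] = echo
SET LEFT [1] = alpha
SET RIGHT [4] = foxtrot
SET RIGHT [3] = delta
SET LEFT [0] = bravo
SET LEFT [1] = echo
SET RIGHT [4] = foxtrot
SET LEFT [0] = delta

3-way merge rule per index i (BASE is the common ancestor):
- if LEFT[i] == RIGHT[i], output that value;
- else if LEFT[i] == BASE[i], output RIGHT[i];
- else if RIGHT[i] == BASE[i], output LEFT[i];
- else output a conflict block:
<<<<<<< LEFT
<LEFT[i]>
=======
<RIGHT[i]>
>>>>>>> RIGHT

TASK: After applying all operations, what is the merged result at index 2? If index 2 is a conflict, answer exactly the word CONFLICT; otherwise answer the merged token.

Answer: echo

Derivation:
Final LEFT:  [delta, echo, echo, echo, delta]
Final RIGHT: [delta, foxtrot, echo, delta, foxtrot]
i=0: L=delta R=delta -> agree -> delta
i=1: BASE=delta L=echo R=foxtrot all differ -> CONFLICT
i=2: L=echo R=echo -> agree -> echo
i=3: BASE=charlie L=echo R=delta all differ -> CONFLICT
i=4: L=delta=BASE, R=foxtrot -> take RIGHT -> foxtrot
Index 2 -> echo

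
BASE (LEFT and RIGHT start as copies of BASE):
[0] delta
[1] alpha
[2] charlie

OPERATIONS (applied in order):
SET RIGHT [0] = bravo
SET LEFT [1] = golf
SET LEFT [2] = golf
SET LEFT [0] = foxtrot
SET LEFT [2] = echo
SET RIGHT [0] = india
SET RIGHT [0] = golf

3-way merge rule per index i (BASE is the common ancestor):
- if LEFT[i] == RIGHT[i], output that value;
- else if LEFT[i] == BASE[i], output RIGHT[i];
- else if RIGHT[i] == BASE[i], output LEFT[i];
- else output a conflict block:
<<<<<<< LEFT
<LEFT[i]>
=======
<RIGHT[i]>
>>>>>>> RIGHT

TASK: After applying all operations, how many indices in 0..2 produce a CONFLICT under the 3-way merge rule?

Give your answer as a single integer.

Answer: 1

Derivation:
Final LEFT:  [foxtrot, golf, echo]
Final RIGHT: [golf, alpha, charlie]
i=0: BASE=delta L=foxtrot R=golf all differ -> CONFLICT
i=1: L=golf, R=alpha=BASE -> take LEFT -> golf
i=2: L=echo, R=charlie=BASE -> take LEFT -> echo
Conflict count: 1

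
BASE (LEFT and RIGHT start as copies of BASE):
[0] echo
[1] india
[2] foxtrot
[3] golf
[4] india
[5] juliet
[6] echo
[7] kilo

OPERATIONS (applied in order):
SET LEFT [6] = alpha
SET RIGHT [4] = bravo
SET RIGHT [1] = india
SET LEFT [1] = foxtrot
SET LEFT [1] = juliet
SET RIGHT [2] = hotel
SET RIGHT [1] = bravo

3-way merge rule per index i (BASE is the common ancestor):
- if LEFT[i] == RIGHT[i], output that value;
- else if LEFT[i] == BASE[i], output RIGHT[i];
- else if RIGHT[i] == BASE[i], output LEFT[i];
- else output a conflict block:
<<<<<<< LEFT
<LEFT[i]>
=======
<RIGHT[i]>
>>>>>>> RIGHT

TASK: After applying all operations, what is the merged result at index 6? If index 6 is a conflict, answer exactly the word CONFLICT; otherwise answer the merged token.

Final LEFT:  [echo, juliet, foxtrot, golf, india, juliet, alpha, kilo]
Final RIGHT: [echo, bravo, hotel, golf, bravo, juliet, echo, kilo]
i=0: L=echo R=echo -> agree -> echo
i=1: BASE=india L=juliet R=bravo all differ -> CONFLICT
i=2: L=foxtrot=BASE, R=hotel -> take RIGHT -> hotel
i=3: L=golf R=golf -> agree -> golf
i=4: L=india=BASE, R=bravo -> take RIGHT -> bravo
i=5: L=juliet R=juliet -> agree -> juliet
i=6: L=alpha, R=echo=BASE -> take LEFT -> alpha
i=7: L=kilo R=kilo -> agree -> kilo
Index 6 -> alpha

Answer: alpha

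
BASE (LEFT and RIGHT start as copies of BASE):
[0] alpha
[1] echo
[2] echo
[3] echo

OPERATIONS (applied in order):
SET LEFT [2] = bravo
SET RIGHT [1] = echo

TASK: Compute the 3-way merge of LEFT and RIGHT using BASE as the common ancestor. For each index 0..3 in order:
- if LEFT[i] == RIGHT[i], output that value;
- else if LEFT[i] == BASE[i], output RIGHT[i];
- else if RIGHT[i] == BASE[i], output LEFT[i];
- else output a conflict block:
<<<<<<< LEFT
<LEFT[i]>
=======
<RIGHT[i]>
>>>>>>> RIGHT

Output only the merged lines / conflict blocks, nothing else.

Final LEFT:  [alpha, echo, bravo, echo]
Final RIGHT: [alpha, echo, echo, echo]
i=0: L=alpha R=alpha -> agree -> alpha
i=1: L=echo R=echo -> agree -> echo
i=2: L=bravo, R=echo=BASE -> take LEFT -> bravo
i=3: L=echo R=echo -> agree -> echo

Answer: alpha
echo
bravo
echo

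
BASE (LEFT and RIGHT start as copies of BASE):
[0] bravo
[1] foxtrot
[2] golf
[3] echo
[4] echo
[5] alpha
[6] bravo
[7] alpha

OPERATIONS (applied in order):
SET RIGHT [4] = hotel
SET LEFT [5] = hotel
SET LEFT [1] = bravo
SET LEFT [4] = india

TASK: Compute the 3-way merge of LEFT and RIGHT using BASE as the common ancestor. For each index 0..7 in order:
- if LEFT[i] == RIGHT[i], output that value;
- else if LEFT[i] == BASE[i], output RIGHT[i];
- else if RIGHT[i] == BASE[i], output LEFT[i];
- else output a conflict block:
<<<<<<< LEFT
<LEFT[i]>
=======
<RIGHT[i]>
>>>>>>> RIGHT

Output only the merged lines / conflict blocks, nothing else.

Answer: bravo
bravo
golf
echo
<<<<<<< LEFT
india
=======
hotel
>>>>>>> RIGHT
hotel
bravo
alpha

Derivation:
Final LEFT:  [bravo, bravo, golf, echo, india, hotel, bravo, alpha]
Final RIGHT: [bravo, foxtrot, golf, echo, hotel, alpha, bravo, alpha]
i=0: L=bravo R=bravo -> agree -> bravo
i=1: L=bravo, R=foxtrot=BASE -> take LEFT -> bravo
i=2: L=golf R=golf -> agree -> golf
i=3: L=echo R=echo -> agree -> echo
i=4: BASE=echo L=india R=hotel all differ -> CONFLICT
i=5: L=hotel, R=alpha=BASE -> take LEFT -> hotel
i=6: L=bravo R=bravo -> agree -> bravo
i=7: L=alpha R=alpha -> agree -> alpha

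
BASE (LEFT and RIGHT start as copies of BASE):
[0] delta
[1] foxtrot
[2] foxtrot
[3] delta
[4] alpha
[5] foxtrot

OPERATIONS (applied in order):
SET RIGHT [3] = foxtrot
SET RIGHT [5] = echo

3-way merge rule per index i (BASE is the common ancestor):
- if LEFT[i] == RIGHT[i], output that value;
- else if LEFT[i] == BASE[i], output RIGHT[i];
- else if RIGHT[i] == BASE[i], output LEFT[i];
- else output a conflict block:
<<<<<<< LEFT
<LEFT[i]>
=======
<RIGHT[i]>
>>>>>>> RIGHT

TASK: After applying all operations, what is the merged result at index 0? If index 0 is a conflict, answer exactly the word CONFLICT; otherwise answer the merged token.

Answer: delta

Derivation:
Final LEFT:  [delta, foxtrot, foxtrot, delta, alpha, foxtrot]
Final RIGHT: [delta, foxtrot, foxtrot, foxtrot, alpha, echo]
i=0: L=delta R=delta -> agree -> delta
i=1: L=foxtrot R=foxtrot -> agree -> foxtrot
i=2: L=foxtrot R=foxtrot -> agree -> foxtrot
i=3: L=delta=BASE, R=foxtrot -> take RIGHT -> foxtrot
i=4: L=alpha R=alpha -> agree -> alpha
i=5: L=foxtrot=BASE, R=echo -> take RIGHT -> echo
Index 0 -> delta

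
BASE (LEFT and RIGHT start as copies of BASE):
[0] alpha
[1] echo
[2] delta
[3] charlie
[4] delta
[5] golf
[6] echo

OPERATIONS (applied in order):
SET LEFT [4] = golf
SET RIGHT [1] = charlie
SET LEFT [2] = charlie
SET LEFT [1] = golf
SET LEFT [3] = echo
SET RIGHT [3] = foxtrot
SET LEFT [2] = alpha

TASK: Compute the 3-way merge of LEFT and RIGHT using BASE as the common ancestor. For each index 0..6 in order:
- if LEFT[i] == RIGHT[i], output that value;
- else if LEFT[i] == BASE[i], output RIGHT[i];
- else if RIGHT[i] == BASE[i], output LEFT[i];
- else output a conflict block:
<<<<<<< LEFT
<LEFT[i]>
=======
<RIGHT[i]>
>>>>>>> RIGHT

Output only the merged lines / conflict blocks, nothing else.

Answer: alpha
<<<<<<< LEFT
golf
=======
charlie
>>>>>>> RIGHT
alpha
<<<<<<< LEFT
echo
=======
foxtrot
>>>>>>> RIGHT
golf
golf
echo

Derivation:
Final LEFT:  [alpha, golf, alpha, echo, golf, golf, echo]
Final RIGHT: [alpha, charlie, delta, foxtrot, delta, golf, echo]
i=0: L=alpha R=alpha -> agree -> alpha
i=1: BASE=echo L=golf R=charlie all differ -> CONFLICT
i=2: L=alpha, R=delta=BASE -> take LEFT -> alpha
i=3: BASE=charlie L=echo R=foxtrot all differ -> CONFLICT
i=4: L=golf, R=delta=BASE -> take LEFT -> golf
i=5: L=golf R=golf -> agree -> golf
i=6: L=echo R=echo -> agree -> echo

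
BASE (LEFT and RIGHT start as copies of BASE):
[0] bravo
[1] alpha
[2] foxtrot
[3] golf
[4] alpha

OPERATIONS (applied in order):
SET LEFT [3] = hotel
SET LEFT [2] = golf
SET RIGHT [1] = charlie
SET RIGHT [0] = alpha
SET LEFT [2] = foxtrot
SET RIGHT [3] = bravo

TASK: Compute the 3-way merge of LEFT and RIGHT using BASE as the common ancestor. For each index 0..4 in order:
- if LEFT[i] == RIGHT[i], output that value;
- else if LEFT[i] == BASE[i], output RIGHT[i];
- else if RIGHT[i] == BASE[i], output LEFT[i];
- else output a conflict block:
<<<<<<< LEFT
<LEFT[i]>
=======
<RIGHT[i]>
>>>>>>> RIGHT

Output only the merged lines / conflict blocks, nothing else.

Answer: alpha
charlie
foxtrot
<<<<<<< LEFT
hotel
=======
bravo
>>>>>>> RIGHT
alpha

Derivation:
Final LEFT:  [bravo, alpha, foxtrot, hotel, alpha]
Final RIGHT: [alpha, charlie, foxtrot, bravo, alpha]
i=0: L=bravo=BASE, R=alpha -> take RIGHT -> alpha
i=1: L=alpha=BASE, R=charlie -> take RIGHT -> charlie
i=2: L=foxtrot R=foxtrot -> agree -> foxtrot
i=3: BASE=golf L=hotel R=bravo all differ -> CONFLICT
i=4: L=alpha R=alpha -> agree -> alpha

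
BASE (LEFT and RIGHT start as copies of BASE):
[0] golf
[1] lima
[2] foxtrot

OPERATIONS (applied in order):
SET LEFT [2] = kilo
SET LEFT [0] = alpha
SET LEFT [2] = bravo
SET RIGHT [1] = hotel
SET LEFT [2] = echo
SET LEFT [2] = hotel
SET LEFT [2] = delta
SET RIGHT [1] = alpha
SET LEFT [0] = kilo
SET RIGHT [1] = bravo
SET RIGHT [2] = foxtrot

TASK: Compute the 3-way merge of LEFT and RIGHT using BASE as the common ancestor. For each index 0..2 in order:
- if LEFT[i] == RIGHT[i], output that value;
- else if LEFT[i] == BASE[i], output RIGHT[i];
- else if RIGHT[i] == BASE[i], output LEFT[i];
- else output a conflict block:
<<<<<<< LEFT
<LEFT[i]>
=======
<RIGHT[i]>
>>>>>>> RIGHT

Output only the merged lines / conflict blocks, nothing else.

Final LEFT:  [kilo, lima, delta]
Final RIGHT: [golf, bravo, foxtrot]
i=0: L=kilo, R=golf=BASE -> take LEFT -> kilo
i=1: L=lima=BASE, R=bravo -> take RIGHT -> bravo
i=2: L=delta, R=foxtrot=BASE -> take LEFT -> delta

Answer: kilo
bravo
delta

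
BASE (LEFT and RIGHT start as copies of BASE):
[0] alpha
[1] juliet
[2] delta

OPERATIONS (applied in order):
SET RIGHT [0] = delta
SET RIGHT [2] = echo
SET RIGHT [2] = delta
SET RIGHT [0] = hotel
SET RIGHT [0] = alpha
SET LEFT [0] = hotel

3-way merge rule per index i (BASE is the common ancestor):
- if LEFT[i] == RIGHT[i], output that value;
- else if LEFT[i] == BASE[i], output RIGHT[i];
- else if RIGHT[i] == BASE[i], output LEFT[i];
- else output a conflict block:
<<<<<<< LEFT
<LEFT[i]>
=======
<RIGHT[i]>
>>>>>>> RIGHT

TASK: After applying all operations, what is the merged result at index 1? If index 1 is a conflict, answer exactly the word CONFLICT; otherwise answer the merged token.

Answer: juliet

Derivation:
Final LEFT:  [hotel, juliet, delta]
Final RIGHT: [alpha, juliet, delta]
i=0: L=hotel, R=alpha=BASE -> take LEFT -> hotel
i=1: L=juliet R=juliet -> agree -> juliet
i=2: L=delta R=delta -> agree -> delta
Index 1 -> juliet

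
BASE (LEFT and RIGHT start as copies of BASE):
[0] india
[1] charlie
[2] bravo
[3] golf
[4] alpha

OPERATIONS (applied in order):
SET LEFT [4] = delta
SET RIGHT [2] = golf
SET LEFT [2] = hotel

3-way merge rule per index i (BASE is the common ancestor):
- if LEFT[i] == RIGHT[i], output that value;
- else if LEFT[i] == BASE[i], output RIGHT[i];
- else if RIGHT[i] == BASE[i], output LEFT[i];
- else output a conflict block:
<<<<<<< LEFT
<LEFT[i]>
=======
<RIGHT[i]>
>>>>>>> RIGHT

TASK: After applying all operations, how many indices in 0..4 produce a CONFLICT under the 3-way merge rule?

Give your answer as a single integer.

Answer: 1

Derivation:
Final LEFT:  [india, charlie, hotel, golf, delta]
Final RIGHT: [india, charlie, golf, golf, alpha]
i=0: L=india R=india -> agree -> india
i=1: L=charlie R=charlie -> agree -> charlie
i=2: BASE=bravo L=hotel R=golf all differ -> CONFLICT
i=3: L=golf R=golf -> agree -> golf
i=4: L=delta, R=alpha=BASE -> take LEFT -> delta
Conflict count: 1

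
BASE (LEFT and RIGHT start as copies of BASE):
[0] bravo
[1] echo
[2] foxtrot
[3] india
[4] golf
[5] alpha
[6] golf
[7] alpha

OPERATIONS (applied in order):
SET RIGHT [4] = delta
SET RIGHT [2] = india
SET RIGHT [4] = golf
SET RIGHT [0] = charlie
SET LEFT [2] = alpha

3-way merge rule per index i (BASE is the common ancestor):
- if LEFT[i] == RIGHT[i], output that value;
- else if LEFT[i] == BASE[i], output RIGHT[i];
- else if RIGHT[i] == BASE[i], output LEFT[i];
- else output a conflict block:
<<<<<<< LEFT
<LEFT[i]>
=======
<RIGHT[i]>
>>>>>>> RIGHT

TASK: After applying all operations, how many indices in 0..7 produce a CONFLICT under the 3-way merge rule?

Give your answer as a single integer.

Final LEFT:  [bravo, echo, alpha, india, golf, alpha, golf, alpha]
Final RIGHT: [charlie, echo, india, india, golf, alpha, golf, alpha]
i=0: L=bravo=BASE, R=charlie -> take RIGHT -> charlie
i=1: L=echo R=echo -> agree -> echo
i=2: BASE=foxtrot L=alpha R=india all differ -> CONFLICT
i=3: L=india R=india -> agree -> india
i=4: L=golf R=golf -> agree -> golf
i=5: L=alpha R=alpha -> agree -> alpha
i=6: L=golf R=golf -> agree -> golf
i=7: L=alpha R=alpha -> agree -> alpha
Conflict count: 1

Answer: 1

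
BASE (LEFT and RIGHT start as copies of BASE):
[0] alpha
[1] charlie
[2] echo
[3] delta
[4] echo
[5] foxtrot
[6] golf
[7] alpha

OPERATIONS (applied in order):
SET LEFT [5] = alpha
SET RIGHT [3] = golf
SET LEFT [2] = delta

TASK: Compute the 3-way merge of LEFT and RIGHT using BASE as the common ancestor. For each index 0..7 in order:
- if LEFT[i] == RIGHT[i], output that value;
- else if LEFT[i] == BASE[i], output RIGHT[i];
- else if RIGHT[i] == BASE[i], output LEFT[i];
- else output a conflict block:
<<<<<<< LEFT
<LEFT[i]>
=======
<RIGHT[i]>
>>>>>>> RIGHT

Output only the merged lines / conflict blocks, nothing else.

Final LEFT:  [alpha, charlie, delta, delta, echo, alpha, golf, alpha]
Final RIGHT: [alpha, charlie, echo, golf, echo, foxtrot, golf, alpha]
i=0: L=alpha R=alpha -> agree -> alpha
i=1: L=charlie R=charlie -> agree -> charlie
i=2: L=delta, R=echo=BASE -> take LEFT -> delta
i=3: L=delta=BASE, R=golf -> take RIGHT -> golf
i=4: L=echo R=echo -> agree -> echo
i=5: L=alpha, R=foxtrot=BASE -> take LEFT -> alpha
i=6: L=golf R=golf -> agree -> golf
i=7: L=alpha R=alpha -> agree -> alpha

Answer: alpha
charlie
delta
golf
echo
alpha
golf
alpha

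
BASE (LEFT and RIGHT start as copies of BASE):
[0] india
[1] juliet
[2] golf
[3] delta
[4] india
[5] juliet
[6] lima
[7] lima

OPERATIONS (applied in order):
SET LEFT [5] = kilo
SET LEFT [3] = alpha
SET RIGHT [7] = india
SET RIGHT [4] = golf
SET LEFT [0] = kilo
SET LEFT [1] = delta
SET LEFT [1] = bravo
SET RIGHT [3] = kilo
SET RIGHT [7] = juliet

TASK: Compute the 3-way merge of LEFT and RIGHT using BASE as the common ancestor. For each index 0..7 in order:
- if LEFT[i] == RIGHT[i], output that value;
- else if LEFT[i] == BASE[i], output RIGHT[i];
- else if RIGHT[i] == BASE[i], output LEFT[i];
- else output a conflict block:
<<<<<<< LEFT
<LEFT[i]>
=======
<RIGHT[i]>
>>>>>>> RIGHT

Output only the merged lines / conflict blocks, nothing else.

Final LEFT:  [kilo, bravo, golf, alpha, india, kilo, lima, lima]
Final RIGHT: [india, juliet, golf, kilo, golf, juliet, lima, juliet]
i=0: L=kilo, R=india=BASE -> take LEFT -> kilo
i=1: L=bravo, R=juliet=BASE -> take LEFT -> bravo
i=2: L=golf R=golf -> agree -> golf
i=3: BASE=delta L=alpha R=kilo all differ -> CONFLICT
i=4: L=india=BASE, R=golf -> take RIGHT -> golf
i=5: L=kilo, R=juliet=BASE -> take LEFT -> kilo
i=6: L=lima R=lima -> agree -> lima
i=7: L=lima=BASE, R=juliet -> take RIGHT -> juliet

Answer: kilo
bravo
golf
<<<<<<< LEFT
alpha
=======
kilo
>>>>>>> RIGHT
golf
kilo
lima
juliet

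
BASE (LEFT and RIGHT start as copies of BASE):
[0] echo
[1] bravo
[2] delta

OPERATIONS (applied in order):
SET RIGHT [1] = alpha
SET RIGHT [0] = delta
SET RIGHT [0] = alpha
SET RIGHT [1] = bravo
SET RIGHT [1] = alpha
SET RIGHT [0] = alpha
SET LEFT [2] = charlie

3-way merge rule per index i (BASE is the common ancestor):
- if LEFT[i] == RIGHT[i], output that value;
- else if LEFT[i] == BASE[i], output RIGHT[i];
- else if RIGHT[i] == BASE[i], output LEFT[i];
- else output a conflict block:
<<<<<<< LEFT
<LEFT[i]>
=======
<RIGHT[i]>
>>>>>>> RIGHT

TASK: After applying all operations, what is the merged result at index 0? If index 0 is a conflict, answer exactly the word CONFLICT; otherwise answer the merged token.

Answer: alpha

Derivation:
Final LEFT:  [echo, bravo, charlie]
Final RIGHT: [alpha, alpha, delta]
i=0: L=echo=BASE, R=alpha -> take RIGHT -> alpha
i=1: L=bravo=BASE, R=alpha -> take RIGHT -> alpha
i=2: L=charlie, R=delta=BASE -> take LEFT -> charlie
Index 0 -> alpha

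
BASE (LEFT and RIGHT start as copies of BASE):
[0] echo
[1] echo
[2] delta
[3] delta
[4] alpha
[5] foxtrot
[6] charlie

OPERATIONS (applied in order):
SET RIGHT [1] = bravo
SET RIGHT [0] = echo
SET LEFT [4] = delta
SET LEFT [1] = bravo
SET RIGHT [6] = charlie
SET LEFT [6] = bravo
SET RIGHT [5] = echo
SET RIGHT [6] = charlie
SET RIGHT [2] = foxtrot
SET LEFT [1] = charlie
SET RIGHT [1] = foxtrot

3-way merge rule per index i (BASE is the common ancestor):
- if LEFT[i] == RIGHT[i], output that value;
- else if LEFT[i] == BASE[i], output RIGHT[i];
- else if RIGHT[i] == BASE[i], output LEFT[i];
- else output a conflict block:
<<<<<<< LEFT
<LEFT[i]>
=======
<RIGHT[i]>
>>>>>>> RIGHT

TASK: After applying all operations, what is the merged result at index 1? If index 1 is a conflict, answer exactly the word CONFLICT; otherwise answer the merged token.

Final LEFT:  [echo, charlie, delta, delta, delta, foxtrot, bravo]
Final RIGHT: [echo, foxtrot, foxtrot, delta, alpha, echo, charlie]
i=0: L=echo R=echo -> agree -> echo
i=1: BASE=echo L=charlie R=foxtrot all differ -> CONFLICT
i=2: L=delta=BASE, R=foxtrot -> take RIGHT -> foxtrot
i=3: L=delta R=delta -> agree -> delta
i=4: L=delta, R=alpha=BASE -> take LEFT -> delta
i=5: L=foxtrot=BASE, R=echo -> take RIGHT -> echo
i=6: L=bravo, R=charlie=BASE -> take LEFT -> bravo
Index 1 -> CONFLICT

Answer: CONFLICT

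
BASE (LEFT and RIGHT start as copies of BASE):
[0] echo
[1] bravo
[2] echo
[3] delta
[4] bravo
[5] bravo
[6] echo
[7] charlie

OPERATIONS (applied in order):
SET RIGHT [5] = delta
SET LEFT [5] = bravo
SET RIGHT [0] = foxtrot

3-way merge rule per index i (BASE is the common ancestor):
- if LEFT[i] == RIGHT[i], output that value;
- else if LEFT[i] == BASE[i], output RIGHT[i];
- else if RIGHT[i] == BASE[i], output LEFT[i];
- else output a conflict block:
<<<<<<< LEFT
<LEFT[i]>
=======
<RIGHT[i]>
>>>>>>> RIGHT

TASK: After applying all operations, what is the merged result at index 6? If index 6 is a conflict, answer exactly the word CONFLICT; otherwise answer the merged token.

Answer: echo

Derivation:
Final LEFT:  [echo, bravo, echo, delta, bravo, bravo, echo, charlie]
Final RIGHT: [foxtrot, bravo, echo, delta, bravo, delta, echo, charlie]
i=0: L=echo=BASE, R=foxtrot -> take RIGHT -> foxtrot
i=1: L=bravo R=bravo -> agree -> bravo
i=2: L=echo R=echo -> agree -> echo
i=3: L=delta R=delta -> agree -> delta
i=4: L=bravo R=bravo -> agree -> bravo
i=5: L=bravo=BASE, R=delta -> take RIGHT -> delta
i=6: L=echo R=echo -> agree -> echo
i=7: L=charlie R=charlie -> agree -> charlie
Index 6 -> echo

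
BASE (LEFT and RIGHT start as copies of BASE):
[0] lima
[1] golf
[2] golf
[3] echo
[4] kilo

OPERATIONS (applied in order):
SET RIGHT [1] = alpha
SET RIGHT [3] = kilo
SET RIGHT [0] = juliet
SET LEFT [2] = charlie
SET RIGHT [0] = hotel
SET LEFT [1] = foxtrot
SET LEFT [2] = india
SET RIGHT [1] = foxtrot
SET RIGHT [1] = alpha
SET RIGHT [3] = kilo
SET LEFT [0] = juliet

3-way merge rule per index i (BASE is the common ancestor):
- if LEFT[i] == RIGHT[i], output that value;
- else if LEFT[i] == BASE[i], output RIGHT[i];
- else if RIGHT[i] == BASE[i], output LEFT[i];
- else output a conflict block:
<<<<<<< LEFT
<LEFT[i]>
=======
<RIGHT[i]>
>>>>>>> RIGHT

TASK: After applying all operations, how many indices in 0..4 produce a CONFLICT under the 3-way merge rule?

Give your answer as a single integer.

Final LEFT:  [juliet, foxtrot, india, echo, kilo]
Final RIGHT: [hotel, alpha, golf, kilo, kilo]
i=0: BASE=lima L=juliet R=hotel all differ -> CONFLICT
i=1: BASE=golf L=foxtrot R=alpha all differ -> CONFLICT
i=2: L=india, R=golf=BASE -> take LEFT -> india
i=3: L=echo=BASE, R=kilo -> take RIGHT -> kilo
i=4: L=kilo R=kilo -> agree -> kilo
Conflict count: 2

Answer: 2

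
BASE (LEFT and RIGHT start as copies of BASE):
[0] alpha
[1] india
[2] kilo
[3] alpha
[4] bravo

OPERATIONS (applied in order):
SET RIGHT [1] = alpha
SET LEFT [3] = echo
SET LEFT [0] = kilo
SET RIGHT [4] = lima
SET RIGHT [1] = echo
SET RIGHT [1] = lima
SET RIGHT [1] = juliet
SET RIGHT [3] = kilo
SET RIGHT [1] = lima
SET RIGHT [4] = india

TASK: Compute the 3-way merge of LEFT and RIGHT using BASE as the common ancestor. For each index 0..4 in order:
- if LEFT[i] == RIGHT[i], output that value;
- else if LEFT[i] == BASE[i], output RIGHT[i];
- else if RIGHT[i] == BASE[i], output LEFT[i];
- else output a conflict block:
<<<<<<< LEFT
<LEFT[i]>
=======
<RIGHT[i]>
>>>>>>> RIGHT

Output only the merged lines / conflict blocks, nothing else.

Final LEFT:  [kilo, india, kilo, echo, bravo]
Final RIGHT: [alpha, lima, kilo, kilo, india]
i=0: L=kilo, R=alpha=BASE -> take LEFT -> kilo
i=1: L=india=BASE, R=lima -> take RIGHT -> lima
i=2: L=kilo R=kilo -> agree -> kilo
i=3: BASE=alpha L=echo R=kilo all differ -> CONFLICT
i=4: L=bravo=BASE, R=india -> take RIGHT -> india

Answer: kilo
lima
kilo
<<<<<<< LEFT
echo
=======
kilo
>>>>>>> RIGHT
india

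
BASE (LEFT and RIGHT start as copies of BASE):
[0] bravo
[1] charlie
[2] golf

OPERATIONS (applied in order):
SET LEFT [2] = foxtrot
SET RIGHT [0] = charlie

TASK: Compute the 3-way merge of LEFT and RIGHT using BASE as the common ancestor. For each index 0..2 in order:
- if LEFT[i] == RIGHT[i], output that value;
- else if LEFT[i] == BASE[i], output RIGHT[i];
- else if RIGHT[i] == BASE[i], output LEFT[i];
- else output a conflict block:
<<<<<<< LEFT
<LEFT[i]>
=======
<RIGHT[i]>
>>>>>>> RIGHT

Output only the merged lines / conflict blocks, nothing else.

Final LEFT:  [bravo, charlie, foxtrot]
Final RIGHT: [charlie, charlie, golf]
i=0: L=bravo=BASE, R=charlie -> take RIGHT -> charlie
i=1: L=charlie R=charlie -> agree -> charlie
i=2: L=foxtrot, R=golf=BASE -> take LEFT -> foxtrot

Answer: charlie
charlie
foxtrot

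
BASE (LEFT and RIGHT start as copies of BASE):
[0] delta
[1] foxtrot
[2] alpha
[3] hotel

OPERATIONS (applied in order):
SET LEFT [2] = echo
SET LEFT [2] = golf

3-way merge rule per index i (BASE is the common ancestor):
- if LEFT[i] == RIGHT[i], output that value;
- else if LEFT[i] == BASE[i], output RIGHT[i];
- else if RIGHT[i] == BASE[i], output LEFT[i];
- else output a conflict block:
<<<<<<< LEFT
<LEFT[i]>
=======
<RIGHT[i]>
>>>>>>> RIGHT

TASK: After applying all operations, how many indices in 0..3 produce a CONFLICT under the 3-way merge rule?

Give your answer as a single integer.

Answer: 0

Derivation:
Final LEFT:  [delta, foxtrot, golf, hotel]
Final RIGHT: [delta, foxtrot, alpha, hotel]
i=0: L=delta R=delta -> agree -> delta
i=1: L=foxtrot R=foxtrot -> agree -> foxtrot
i=2: L=golf, R=alpha=BASE -> take LEFT -> golf
i=3: L=hotel R=hotel -> agree -> hotel
Conflict count: 0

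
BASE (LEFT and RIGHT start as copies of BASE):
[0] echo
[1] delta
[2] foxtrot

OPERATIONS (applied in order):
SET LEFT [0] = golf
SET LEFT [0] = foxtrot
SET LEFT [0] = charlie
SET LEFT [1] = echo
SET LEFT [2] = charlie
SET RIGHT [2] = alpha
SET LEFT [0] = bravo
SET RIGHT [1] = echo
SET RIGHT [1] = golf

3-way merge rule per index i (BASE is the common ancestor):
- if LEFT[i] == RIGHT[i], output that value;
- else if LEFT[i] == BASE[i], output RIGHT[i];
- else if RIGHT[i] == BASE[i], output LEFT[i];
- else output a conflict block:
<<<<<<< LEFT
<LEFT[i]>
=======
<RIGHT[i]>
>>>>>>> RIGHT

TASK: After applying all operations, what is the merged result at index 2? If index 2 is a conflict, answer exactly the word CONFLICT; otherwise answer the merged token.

Answer: CONFLICT

Derivation:
Final LEFT:  [bravo, echo, charlie]
Final RIGHT: [echo, golf, alpha]
i=0: L=bravo, R=echo=BASE -> take LEFT -> bravo
i=1: BASE=delta L=echo R=golf all differ -> CONFLICT
i=2: BASE=foxtrot L=charlie R=alpha all differ -> CONFLICT
Index 2 -> CONFLICT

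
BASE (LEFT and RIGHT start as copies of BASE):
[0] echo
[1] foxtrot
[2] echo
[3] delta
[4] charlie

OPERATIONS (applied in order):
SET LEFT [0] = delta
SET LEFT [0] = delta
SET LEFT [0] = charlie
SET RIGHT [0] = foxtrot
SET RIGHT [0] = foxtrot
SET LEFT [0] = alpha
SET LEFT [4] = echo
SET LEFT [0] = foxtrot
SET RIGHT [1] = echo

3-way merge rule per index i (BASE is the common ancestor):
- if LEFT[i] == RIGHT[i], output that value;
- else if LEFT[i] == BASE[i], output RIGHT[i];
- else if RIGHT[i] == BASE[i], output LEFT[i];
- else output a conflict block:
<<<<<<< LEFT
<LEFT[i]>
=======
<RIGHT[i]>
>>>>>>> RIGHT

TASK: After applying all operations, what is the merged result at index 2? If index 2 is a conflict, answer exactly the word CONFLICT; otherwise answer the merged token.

Answer: echo

Derivation:
Final LEFT:  [foxtrot, foxtrot, echo, delta, echo]
Final RIGHT: [foxtrot, echo, echo, delta, charlie]
i=0: L=foxtrot R=foxtrot -> agree -> foxtrot
i=1: L=foxtrot=BASE, R=echo -> take RIGHT -> echo
i=2: L=echo R=echo -> agree -> echo
i=3: L=delta R=delta -> agree -> delta
i=4: L=echo, R=charlie=BASE -> take LEFT -> echo
Index 2 -> echo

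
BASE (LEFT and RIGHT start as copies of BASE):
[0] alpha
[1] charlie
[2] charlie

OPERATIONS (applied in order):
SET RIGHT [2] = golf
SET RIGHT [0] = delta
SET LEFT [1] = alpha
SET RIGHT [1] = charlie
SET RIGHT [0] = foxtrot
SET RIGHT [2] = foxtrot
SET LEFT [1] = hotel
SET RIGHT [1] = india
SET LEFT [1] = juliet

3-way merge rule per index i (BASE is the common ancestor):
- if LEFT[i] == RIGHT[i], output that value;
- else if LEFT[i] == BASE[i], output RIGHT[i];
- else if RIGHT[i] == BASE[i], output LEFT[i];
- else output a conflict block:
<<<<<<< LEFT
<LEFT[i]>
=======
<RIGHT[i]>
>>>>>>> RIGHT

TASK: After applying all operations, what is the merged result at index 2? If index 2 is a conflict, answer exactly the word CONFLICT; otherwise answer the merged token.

Final LEFT:  [alpha, juliet, charlie]
Final RIGHT: [foxtrot, india, foxtrot]
i=0: L=alpha=BASE, R=foxtrot -> take RIGHT -> foxtrot
i=1: BASE=charlie L=juliet R=india all differ -> CONFLICT
i=2: L=charlie=BASE, R=foxtrot -> take RIGHT -> foxtrot
Index 2 -> foxtrot

Answer: foxtrot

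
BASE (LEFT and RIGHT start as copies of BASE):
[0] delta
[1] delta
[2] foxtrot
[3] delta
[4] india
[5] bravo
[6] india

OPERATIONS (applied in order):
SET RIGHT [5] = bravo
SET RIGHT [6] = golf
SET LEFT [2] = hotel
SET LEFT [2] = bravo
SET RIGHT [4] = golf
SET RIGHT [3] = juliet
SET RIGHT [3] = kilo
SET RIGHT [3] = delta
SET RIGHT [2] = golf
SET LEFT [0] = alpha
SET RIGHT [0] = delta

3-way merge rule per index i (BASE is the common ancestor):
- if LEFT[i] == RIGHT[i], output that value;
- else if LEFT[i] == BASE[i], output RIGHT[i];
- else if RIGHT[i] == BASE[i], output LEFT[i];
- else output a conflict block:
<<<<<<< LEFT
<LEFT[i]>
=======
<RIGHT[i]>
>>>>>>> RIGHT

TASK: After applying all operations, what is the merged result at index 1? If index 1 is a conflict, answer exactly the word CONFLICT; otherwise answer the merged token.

Final LEFT:  [alpha, delta, bravo, delta, india, bravo, india]
Final RIGHT: [delta, delta, golf, delta, golf, bravo, golf]
i=0: L=alpha, R=delta=BASE -> take LEFT -> alpha
i=1: L=delta R=delta -> agree -> delta
i=2: BASE=foxtrot L=bravo R=golf all differ -> CONFLICT
i=3: L=delta R=delta -> agree -> delta
i=4: L=india=BASE, R=golf -> take RIGHT -> golf
i=5: L=bravo R=bravo -> agree -> bravo
i=6: L=india=BASE, R=golf -> take RIGHT -> golf
Index 1 -> delta

Answer: delta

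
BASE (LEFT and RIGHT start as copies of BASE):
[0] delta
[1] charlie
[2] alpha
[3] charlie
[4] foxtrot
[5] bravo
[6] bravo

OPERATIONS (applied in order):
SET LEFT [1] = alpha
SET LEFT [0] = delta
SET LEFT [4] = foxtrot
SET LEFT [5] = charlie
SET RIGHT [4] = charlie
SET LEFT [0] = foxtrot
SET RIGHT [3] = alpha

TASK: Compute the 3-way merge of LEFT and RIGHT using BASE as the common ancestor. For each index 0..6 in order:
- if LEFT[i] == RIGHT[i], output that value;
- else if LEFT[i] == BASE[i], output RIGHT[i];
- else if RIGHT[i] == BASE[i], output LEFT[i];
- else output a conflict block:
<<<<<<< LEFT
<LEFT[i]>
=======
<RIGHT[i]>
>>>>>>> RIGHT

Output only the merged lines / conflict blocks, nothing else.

Answer: foxtrot
alpha
alpha
alpha
charlie
charlie
bravo

Derivation:
Final LEFT:  [foxtrot, alpha, alpha, charlie, foxtrot, charlie, bravo]
Final RIGHT: [delta, charlie, alpha, alpha, charlie, bravo, bravo]
i=0: L=foxtrot, R=delta=BASE -> take LEFT -> foxtrot
i=1: L=alpha, R=charlie=BASE -> take LEFT -> alpha
i=2: L=alpha R=alpha -> agree -> alpha
i=3: L=charlie=BASE, R=alpha -> take RIGHT -> alpha
i=4: L=foxtrot=BASE, R=charlie -> take RIGHT -> charlie
i=5: L=charlie, R=bravo=BASE -> take LEFT -> charlie
i=6: L=bravo R=bravo -> agree -> bravo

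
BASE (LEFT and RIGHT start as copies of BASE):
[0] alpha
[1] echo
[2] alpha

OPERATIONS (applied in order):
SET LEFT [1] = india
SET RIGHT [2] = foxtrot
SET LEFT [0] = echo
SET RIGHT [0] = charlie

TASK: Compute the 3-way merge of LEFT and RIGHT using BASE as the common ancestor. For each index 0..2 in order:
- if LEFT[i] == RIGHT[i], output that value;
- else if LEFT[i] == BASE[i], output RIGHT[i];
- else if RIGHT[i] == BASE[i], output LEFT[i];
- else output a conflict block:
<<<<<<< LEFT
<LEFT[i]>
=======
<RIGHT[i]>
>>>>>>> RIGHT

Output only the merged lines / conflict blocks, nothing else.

Final LEFT:  [echo, india, alpha]
Final RIGHT: [charlie, echo, foxtrot]
i=0: BASE=alpha L=echo R=charlie all differ -> CONFLICT
i=1: L=india, R=echo=BASE -> take LEFT -> india
i=2: L=alpha=BASE, R=foxtrot -> take RIGHT -> foxtrot

Answer: <<<<<<< LEFT
echo
=======
charlie
>>>>>>> RIGHT
india
foxtrot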